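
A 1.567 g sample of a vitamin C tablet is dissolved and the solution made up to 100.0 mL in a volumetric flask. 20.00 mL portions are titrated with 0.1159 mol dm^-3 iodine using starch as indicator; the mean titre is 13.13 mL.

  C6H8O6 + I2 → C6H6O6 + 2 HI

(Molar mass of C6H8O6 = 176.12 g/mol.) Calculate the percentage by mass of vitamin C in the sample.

85.52 %

n(I2) per titration = 0.01313 × 0.1159 = 1.522 × 10^-3 mol
n(C6H8O6) in each aliquot = 1.522 × 10^-3 mol (1:1 ratio)
n(C6H8O6) in the whole flask = 1.522 × 10^-3 × 100.0/20.00 = 7.609 × 10^-3 mol
mass of C6H8O6 = 7.609 × 10^-3 × 176.12 = 1.340 g
% C6H8O6 = 1.340 / 1.567 × 100 = 85.52 %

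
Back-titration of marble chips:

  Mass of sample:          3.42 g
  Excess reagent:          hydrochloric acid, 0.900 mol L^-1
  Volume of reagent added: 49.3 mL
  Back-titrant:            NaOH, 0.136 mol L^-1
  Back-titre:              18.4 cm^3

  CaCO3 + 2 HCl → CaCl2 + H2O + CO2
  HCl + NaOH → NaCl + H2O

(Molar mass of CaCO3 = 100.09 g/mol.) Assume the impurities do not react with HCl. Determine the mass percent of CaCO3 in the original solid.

61.3 %

n(HCl) added = 0.0493 × 0.900 = 0.0444 mol
n(NaOH) used in back-titration = 0.0184 × 0.136 = 2.50 × 10^-3 mol
n(HCl) left over = 2.50 × 10^-3 mol (1:1 ratio)
n(HCl) consumed by analyte = 0.0444 − 2.50 × 10^-3 = 0.0419 mol
From the 1:2 ratio, n(CaCO3) = 1/2 × 0.0419 = 0.0209 mol
mass of CaCO3 = 0.0209 × 100.09 = 2.10 g
% CaCO3 = 2.10 / 3.42 × 100 = 61.3 %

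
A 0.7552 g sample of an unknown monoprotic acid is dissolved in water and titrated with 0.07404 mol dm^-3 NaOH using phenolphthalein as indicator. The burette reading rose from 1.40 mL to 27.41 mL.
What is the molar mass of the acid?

n(NaOH) = 0.02601 L × 0.07404 mol/L = 1.926 × 10^-3 mol
n(HA) = 1.926 × 10^-3 mol (1:1 ratio)
M = m / n = 0.7552 g / 1.926 × 10^-3 mol = 392.2 g/mol

392.2 g/mol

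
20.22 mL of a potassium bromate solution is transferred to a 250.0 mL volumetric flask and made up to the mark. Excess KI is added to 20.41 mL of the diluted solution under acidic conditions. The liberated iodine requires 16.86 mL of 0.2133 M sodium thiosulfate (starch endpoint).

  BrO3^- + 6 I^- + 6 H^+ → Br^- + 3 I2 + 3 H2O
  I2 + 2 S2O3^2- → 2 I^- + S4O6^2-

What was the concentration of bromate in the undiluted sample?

0.3631 M

n(S2O3^2-) = 0.01686 × 0.2133 = 3.596 × 10^-3 mol
n(I2) = n(S2O3^2-)/2 = 1.798 × 10^-3 mol
From the 1:3 ratio, n(BrO3^-) in the aliquot = 1/3 × 1.798 × 10^-3 = 5.994 × 10^-4 mol
[BrO3^-]_dilute = 5.994 × 10^-4 / 0.02041 = 0.02937 mol/L
[BrO3^-]_original = 0.02937 × 250.0/20.22 = 0.3631 mol/L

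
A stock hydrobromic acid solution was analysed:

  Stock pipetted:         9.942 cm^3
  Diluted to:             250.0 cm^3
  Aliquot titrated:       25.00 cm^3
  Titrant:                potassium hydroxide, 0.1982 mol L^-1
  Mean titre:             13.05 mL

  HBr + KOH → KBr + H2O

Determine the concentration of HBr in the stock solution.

2.602 mol/L

n(KOH) = 0.01305 × 0.1982 = 2.587 × 10^-3 mol
n(HBr) in the aliquot = 2.587 × 10^-3 mol (1:1 ratio)
[HBr]_dilute = 2.587 × 10^-3 / 0.02500 = 0.1035 mol/L
Dilution factor = 250.0 / 9.942 = 25.15
[HBr]_stock = 0.1035 × 25.15 = 2.602 mol/L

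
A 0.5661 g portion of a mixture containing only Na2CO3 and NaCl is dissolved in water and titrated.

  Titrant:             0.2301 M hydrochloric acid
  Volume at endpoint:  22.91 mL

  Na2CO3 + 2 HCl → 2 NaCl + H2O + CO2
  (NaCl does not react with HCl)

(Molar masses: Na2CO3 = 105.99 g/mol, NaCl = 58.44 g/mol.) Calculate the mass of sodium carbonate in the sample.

0.2794 g

n(HCl) = 0.02291 × 0.2301 = 5.272 × 10^-3 mol
Let x = n(Na2CO3), y = n(NaCl).
Titrant: 2x = 5.272 × 10^-3;  mass: 105.99x + 58.44y = 0.5661
Solving, x = 2.636 × 10^-3 mol, y = 4.906 × 10^-3 mol
mass of Na2CO3 = 2.636 × 10^-3 × 105.99 = 0.2794 g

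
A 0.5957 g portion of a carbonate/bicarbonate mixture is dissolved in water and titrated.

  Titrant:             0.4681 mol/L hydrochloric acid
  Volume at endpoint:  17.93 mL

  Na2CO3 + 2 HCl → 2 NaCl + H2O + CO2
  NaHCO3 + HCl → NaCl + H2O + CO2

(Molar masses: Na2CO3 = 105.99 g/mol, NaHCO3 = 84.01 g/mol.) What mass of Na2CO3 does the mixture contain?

0.1869 g

n(HCl) = 0.01793 × 0.4681 = 8.393 × 10^-3 mol
Let x = n(Na2CO3), y = n(NaHCO3).
Titrant: 2x + 1y = 8.393 × 10^-3;  mass: 105.99x + 84.01y = 0.5957
Solving, x = 1.764 × 10^-3 mol, y = 4.866 × 10^-3 mol
mass of Na2CO3 = 1.764 × 10^-3 × 105.99 = 0.1869 g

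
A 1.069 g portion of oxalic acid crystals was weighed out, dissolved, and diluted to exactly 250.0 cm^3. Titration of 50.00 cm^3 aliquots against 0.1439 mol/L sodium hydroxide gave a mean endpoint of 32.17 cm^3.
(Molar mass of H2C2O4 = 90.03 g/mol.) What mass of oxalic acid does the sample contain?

1.042 g

H2C2O4 + 2 NaOH → Na2C2O4 + 2 H2O
n(NaOH) per titration = 0.03217 × 0.1439 = 4.629 × 10^-3 mol
From the 1:2 ratio, n(H2C2O4) in each aliquot = 1/2 × 4.629 × 10^-3 = 2.315 × 10^-3 mol
n(H2C2O4) in the whole flask = 2.315 × 10^-3 × 250.0/50.00 = 0.01157 mol
mass of H2C2O4 = 0.01157 × 90.03 = 1.042 g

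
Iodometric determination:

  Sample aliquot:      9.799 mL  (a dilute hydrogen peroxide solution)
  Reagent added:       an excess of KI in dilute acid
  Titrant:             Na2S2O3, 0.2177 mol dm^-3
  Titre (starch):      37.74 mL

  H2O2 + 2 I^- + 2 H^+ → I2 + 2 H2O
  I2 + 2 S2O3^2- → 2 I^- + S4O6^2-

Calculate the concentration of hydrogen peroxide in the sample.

n(S2O3^2-) = 0.03774 × 0.2177 = 8.216 × 10^-3 mol
n(I2) = n(S2O3^2-)/2 = 4.108 × 10^-3 mol
n(H2O2) in the aliquot = 4.108 × 10^-3 mol (1:1 ratio)
[H2O2] = 4.108 × 10^-3 / 0.009799 = 0.4192 mol/L

0.4192 mol/L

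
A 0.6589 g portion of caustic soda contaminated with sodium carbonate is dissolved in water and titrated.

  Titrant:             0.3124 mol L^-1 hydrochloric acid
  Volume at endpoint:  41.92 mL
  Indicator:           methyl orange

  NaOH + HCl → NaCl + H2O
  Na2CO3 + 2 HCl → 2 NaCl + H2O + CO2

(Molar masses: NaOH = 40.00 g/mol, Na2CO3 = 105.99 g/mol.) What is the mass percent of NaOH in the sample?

n(HCl) = 0.04192 × 0.3124 = 0.01310 mol
Let x = n(NaOH), y = n(Na2CO3).
Titrant: 1x + 2y = 0.01310;  mass: 40.00x + 105.99y = 0.6589
Solving, x = 2.702 × 10^-3 mol, y = 5.197 × 10^-3 mol
mass of NaOH = 2.702 × 10^-3 × 40.00 = 0.1081 g
% NaOH = 0.1081 / 0.6589 × 100 = 16.40 %

16.40 %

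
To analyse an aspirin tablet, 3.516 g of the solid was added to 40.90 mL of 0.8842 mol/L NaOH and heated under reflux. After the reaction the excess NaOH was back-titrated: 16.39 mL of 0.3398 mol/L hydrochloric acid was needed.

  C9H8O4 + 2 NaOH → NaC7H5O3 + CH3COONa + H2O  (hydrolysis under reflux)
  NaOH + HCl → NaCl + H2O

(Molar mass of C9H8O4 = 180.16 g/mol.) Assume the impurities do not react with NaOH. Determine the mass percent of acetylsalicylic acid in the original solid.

78.38 %

n(NaOH) added = 0.04090 × 0.8842 = 0.03616 mol
n(HCl) used in back-titration = 0.01639 × 0.3398 = 5.569 × 10^-3 mol
n(NaOH) left over = 5.569 × 10^-3 mol (1:1 ratio)
n(NaOH) consumed by analyte = 0.03616 − 5.569 × 10^-3 = 0.03059 mol
From the 1:2 ratio, n(C9H8O4) = 1/2 × 0.03059 = 0.01530 mol
mass of C9H8O4 = 0.01530 × 180.16 = 2.756 g
% C9H8O4 = 2.756 / 3.516 × 100 = 78.38 %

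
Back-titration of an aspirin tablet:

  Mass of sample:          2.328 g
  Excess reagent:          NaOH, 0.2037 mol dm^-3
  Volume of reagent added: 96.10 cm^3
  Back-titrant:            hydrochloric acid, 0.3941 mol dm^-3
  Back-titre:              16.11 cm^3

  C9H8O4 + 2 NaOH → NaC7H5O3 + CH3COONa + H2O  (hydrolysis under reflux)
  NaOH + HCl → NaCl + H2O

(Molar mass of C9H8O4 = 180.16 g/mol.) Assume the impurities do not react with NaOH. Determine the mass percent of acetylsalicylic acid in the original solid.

n(NaOH) added = 0.09610 × 0.2037 = 0.01958 mol
n(HCl) used in back-titration = 0.01611 × 0.3941 = 6.349 × 10^-3 mol
n(NaOH) left over = 6.349 × 10^-3 mol (1:1 ratio)
n(NaOH) consumed by analyte = 0.01958 − 6.349 × 10^-3 = 0.01323 mol
From the 1:2 ratio, n(C9H8O4) = 1/2 × 0.01323 = 6.613 × 10^-3 mol
mass of C9H8O4 = 6.613 × 10^-3 × 180.16 = 1.191 g
% C9H8O4 = 1.191 / 2.328 × 100 = 51.18 %

51.18 %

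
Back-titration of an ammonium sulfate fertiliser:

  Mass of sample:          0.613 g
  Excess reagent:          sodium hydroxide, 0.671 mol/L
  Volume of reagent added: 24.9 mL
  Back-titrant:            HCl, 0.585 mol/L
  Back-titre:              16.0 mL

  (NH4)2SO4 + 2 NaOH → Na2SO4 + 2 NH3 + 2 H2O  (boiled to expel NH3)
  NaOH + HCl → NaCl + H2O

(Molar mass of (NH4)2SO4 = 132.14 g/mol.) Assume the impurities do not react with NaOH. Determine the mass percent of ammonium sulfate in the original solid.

79.2 %

n(NaOH) added = 0.0249 × 0.671 = 0.0167 mol
n(HCl) used in back-titration = 0.0160 × 0.585 = 9.36 × 10^-3 mol
n(NaOH) left over = 9.36 × 10^-3 mol (1:1 ratio)
n(NaOH) consumed by analyte = 0.0167 − 9.36 × 10^-3 = 7.35 × 10^-3 mol
From the 1:2 ratio, n((NH4)2SO4) = 1/2 × 7.35 × 10^-3 = 3.67 × 10^-3 mol
mass of (NH4)2SO4 = 3.67 × 10^-3 × 132.14 = 0.485 g
% (NH4)2SO4 = 0.485 / 0.613 × 100 = 79.2 %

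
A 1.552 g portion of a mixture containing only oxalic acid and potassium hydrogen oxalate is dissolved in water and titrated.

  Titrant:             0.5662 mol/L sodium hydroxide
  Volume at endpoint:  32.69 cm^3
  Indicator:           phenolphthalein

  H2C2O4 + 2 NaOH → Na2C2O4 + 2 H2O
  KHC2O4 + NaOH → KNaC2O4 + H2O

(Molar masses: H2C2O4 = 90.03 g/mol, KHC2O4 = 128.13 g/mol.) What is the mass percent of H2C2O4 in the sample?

n(NaOH) = 0.03269 × 0.5662 = 0.01851 mol
Let x = n(H2C2O4), y = n(KHC2O4).
Titrant: 2x + 1y = 0.01851;  mass: 90.03x + 128.13y = 1.552
Solving, x = 4.930 × 10^-3 mol, y = 8.648 × 10^-3 mol
mass of H2C2O4 = 4.930 × 10^-3 × 90.03 = 0.4439 g
% H2C2O4 = 0.4439 / 1.552 × 100 = 28.60 %

28.60 %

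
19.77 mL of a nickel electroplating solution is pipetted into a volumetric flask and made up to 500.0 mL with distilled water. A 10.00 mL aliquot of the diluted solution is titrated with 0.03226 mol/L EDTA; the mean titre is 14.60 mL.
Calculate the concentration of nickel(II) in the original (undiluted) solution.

Ni^2+ + EDTA^4- → [Ni(EDTA)]^2-
n(EDTA) = 0.01460 × 0.03226 = 4.710 × 10^-4 mol
n(Ni2+) in the aliquot = 4.710 × 10^-4 mol (1:1 ratio)
[Ni2+]_dilute = 4.710 × 10^-4 / 0.01000 = 0.04710 mol/L
Dilution factor = 500.0 / 19.77 = 25.29
[Ni2+]_stock = 0.04710 × 25.29 = 1.191 mol/L

1.191 mol/L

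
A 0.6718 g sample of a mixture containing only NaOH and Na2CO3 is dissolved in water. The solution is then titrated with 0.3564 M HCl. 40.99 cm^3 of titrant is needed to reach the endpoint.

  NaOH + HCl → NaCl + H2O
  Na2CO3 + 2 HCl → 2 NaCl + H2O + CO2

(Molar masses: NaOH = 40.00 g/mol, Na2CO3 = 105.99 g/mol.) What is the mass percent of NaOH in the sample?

n(HCl) = 0.04099 × 0.3564 = 0.01461 mol
Let x = n(NaOH), y = n(Na2CO3).
Titrant: 1x + 2y = 0.01461;  mass: 40.00x + 105.99y = 0.6718
Solving, x = 7.880 × 10^-3 mol, y = 3.365 × 10^-3 mol
mass of NaOH = 7.880 × 10^-3 × 40.00 = 0.3152 g
% NaOH = 0.3152 / 0.6718 × 100 = 46.92 %

46.92 %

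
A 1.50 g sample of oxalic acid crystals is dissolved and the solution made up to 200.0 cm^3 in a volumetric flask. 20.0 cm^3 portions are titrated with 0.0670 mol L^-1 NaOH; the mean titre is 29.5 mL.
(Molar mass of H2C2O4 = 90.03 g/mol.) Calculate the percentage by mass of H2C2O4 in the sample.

59.3 %

H2C2O4 + 2 NaOH → Na2C2O4 + 2 H2O
n(NaOH) per titration = 0.0295 × 0.0670 = 1.98 × 10^-3 mol
From the 1:2 ratio, n(H2C2O4) in each aliquot = 1/2 × 1.98 × 10^-3 = 9.88 × 10^-4 mol
n(H2C2O4) in the whole flask = 9.88 × 10^-4 × 200.0/20.0 = 9.88 × 10^-3 mol
mass of H2C2O4 = 9.88 × 10^-3 × 90.03 = 0.890 g
% H2C2O4 = 0.890 / 1.50 × 100 = 59.3 %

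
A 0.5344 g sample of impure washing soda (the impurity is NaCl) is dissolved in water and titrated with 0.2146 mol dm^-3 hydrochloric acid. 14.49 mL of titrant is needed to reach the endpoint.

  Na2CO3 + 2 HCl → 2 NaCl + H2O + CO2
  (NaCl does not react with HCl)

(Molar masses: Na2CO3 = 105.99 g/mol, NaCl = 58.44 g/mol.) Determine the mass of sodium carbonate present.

n(HCl) = 0.01449 × 0.2146 = 3.110 × 10^-3 mol
Let x = n(Na2CO3), y = n(NaCl).
Titrant: 2x = 3.110 × 10^-3;  mass: 105.99x + 58.44y = 0.5344
Solving, x = 1.555 × 10^-3 mol, y = 6.325 × 10^-3 mol
mass of Na2CO3 = 1.555 × 10^-3 × 105.99 = 0.1648 g

0.1648 g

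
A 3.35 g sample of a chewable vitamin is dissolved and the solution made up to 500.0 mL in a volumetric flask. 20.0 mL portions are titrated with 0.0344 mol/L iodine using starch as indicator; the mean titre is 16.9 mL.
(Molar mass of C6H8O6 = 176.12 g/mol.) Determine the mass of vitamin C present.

C6H8O6 + I2 → C6H6O6 + 2 HI
n(I2) per titration = 0.0169 × 0.0344 = 5.81 × 10^-4 mol
n(C6H8O6) in each aliquot = 5.81 × 10^-4 mol (1:1 ratio)
n(C6H8O6) in the whole flask = 5.81 × 10^-4 × 500.0/20.0 = 0.0145 mol
mass of C6H8O6 = 0.0145 × 176.12 = 2.56 g

2.56 g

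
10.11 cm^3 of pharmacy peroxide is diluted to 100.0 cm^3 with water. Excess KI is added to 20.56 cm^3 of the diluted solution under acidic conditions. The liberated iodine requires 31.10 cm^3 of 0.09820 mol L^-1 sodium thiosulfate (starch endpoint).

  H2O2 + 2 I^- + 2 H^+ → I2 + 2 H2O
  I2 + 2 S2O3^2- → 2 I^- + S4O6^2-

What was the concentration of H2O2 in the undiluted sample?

n(S2O3^2-) = 0.03110 × 0.09820 = 3.054 × 10^-3 mol
n(I2) = n(S2O3^2-)/2 = 1.527 × 10^-3 mol
n(H2O2) in the aliquot = 1.527 × 10^-3 mol (1:1 ratio)
[H2O2]_dilute = 1.527 × 10^-3 / 0.02056 = 0.07427 mol/L
[H2O2]_original = 0.07427 × 100.0/10.11 = 0.7346 mol/L

0.7346 mol/L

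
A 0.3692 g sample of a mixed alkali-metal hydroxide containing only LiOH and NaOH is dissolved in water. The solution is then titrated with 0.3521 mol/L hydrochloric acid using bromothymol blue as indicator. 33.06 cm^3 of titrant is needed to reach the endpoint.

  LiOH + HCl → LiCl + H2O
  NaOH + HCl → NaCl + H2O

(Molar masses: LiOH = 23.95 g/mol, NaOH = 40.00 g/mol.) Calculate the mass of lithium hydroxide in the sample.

n(HCl) = 0.03306 × 0.3521 = 0.01164 mol
Let x = n(LiOH), y = n(NaOH).
Titrant: 1x + 1y = 0.01164;  mass: 23.95x + 40.00y = 0.3692
Solving, x = 6.007 × 10^-3 mol, y = 5.633 × 10^-3 mol
mass of LiOH = 6.007 × 10^-3 × 23.95 = 0.1439 g

0.1439 g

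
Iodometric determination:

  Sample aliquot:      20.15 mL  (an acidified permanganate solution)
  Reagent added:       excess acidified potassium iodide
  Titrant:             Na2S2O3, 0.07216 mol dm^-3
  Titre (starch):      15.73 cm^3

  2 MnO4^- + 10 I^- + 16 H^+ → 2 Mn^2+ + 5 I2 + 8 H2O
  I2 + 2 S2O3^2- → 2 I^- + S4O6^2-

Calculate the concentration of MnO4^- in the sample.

0.01127 mol/L

n(S2O3^2-) = 0.01573 × 0.07216 = 1.135 × 10^-3 mol
n(I2) = n(S2O3^2-)/2 = 5.675 × 10^-4 mol
From the 2:5 ratio, n(MnO4^-) in the aliquot = 2/5 × 5.675 × 10^-4 = 2.270 × 10^-4 mol
[MnO4^-] = 2.270 × 10^-4 / 0.02015 = 0.01127 mol/L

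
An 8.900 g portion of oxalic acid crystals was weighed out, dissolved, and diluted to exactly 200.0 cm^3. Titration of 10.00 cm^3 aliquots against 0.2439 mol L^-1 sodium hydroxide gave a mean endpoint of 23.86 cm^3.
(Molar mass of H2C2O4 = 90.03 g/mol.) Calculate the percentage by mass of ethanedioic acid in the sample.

58.87 %

H2C2O4 + 2 NaOH → Na2C2O4 + 2 H2O
n(NaOH) per titration = 0.02386 × 0.2439 = 5.819 × 10^-3 mol
From the 1:2 ratio, n(H2C2O4) in each aliquot = 1/2 × 5.819 × 10^-3 = 2.910 × 10^-3 mol
n(H2C2O4) in the whole flask = 2.910 × 10^-3 × 200.0/10.00 = 0.05819 mol
mass of H2C2O4 = 0.05819 × 90.03 = 5.239 g
% H2C2O4 = 5.239 / 8.900 × 100 = 58.87 %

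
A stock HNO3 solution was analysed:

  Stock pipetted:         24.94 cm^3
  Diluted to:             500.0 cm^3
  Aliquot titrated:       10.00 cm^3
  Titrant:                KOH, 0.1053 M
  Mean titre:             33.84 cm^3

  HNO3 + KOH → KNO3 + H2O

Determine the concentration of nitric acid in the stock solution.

n(KOH) = 0.03384 × 0.1053 = 3.563 × 10^-3 mol
n(HNO3) in the aliquot = 3.563 × 10^-3 mol (1:1 ratio)
[HNO3]_dilute = 3.563 × 10^-3 / 0.01000 = 0.3563 mol/L
Dilution factor = 500.0 / 24.94 = 20.05
[HNO3]_stock = 0.3563 × 20.05 = 7.144 mol/L

7.144 M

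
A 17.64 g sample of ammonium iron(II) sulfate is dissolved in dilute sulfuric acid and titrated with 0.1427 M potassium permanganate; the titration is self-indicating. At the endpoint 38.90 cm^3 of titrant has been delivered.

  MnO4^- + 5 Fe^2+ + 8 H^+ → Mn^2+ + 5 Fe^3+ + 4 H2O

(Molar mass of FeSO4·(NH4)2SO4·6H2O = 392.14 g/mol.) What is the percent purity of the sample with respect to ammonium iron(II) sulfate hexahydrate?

61.70 %

n(KMnO4) = 0.03890 L × 0.1427 mol/L = 5.551 × 10^-3 mol
From the 5:1 ratio, n(FeSO4·(NH4)2SO4·6H2O) = 5/1 × 5.551 × 10^-3 = 0.02776 mol
mass of FeSO4·(NH4)2SO4·6H2O = 0.02776 × 392.14 g/mol = 10.88 g
% FeSO4·(NH4)2SO4·6H2O = 10.88 / 17.64 × 100 = 61.70 %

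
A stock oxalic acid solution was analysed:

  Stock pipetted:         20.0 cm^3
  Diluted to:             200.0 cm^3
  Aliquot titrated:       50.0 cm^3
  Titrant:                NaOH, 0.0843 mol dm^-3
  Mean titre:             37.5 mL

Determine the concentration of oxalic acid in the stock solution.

H2C2O4 + 2 NaOH → Na2C2O4 + 2 H2O
n(NaOH) = 0.0375 × 0.0843 = 3.16 × 10^-3 mol
From the 1:2 ratio, n(H2C2O4) in the aliquot = 1/2 × 3.16 × 10^-3 = 1.58 × 10^-3 mol
[H2C2O4]_dilute = 1.58 × 10^-3 / 0.0500 = 0.0316 mol/L
Dilution factor = 200.0 / 20.0 = 10.00
[H2C2O4]_stock = 0.0316 × 10.00 = 0.316 mol/L

0.316 mol/L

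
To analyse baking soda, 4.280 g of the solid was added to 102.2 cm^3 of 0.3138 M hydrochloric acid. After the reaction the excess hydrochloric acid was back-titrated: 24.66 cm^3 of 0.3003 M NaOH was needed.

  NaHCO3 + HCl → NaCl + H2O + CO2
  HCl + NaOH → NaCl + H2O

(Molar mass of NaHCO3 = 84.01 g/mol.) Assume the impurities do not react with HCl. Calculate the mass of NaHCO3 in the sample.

n(HCl) added = 0.1022 × 0.3138 = 0.03207 mol
n(NaOH) used in back-titration = 0.02466 × 0.3003 = 7.405 × 10^-3 mol
n(HCl) left over = 7.405 × 10^-3 mol (1:1 ratio)
n(HCl) consumed by analyte = 0.03207 − 7.405 × 10^-3 = 0.02466 mol
n(NaHCO3) = 0.02466 mol (1:1 ratio)
mass of NaHCO3 = 0.02466 × 84.01 = 2.072 g

2.072 g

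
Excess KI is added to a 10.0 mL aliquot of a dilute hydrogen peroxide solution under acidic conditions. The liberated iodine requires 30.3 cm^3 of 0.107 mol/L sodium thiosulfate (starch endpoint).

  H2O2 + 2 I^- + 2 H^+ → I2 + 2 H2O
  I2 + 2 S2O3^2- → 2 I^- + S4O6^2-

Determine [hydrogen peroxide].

n(S2O3^2-) = 0.0303 × 0.107 = 3.24 × 10^-3 mol
n(I2) = n(S2O3^2-)/2 = 1.62 × 10^-3 mol
n(H2O2) in the aliquot = 1.62 × 10^-3 mol (1:1 ratio)
[H2O2] = 1.62 × 10^-3 / 0.0100 = 0.162 mol/L

0.162 mol/L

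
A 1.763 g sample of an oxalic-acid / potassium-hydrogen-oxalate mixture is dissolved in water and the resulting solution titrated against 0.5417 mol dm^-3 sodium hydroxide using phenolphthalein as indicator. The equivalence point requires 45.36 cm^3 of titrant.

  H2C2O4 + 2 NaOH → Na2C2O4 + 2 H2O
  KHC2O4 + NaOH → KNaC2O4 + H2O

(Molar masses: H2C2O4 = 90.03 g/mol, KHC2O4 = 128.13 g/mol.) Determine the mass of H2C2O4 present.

n(NaOH) = 0.04536 × 0.5417 = 0.02457 mol
Let x = n(H2C2O4), y = n(KHC2O4).
Titrant: 2x + 1y = 0.02457;  mass: 90.03x + 128.13y = 1.763
Solving, x = 8.334 × 10^-3 mol, y = 7.904 × 10^-3 mol
mass of H2C2O4 = 8.334 × 10^-3 × 90.03 = 0.7503 g

0.7503 g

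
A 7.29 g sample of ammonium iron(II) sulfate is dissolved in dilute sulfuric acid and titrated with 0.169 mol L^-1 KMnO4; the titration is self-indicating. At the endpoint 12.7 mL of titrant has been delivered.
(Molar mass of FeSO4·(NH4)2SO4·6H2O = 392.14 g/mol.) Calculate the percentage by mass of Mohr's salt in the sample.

MnO4^- + 5 Fe^2+ + 8 H^+ → Mn^2+ + 5 Fe^3+ + 4 H2O
n(KMnO4) = 0.0127 L × 0.169 mol/L = 2.15 × 10^-3 mol
From the 5:1 ratio, n(FeSO4·(NH4)2SO4·6H2O) = 5/1 × 2.15 × 10^-3 = 0.0107 mol
mass of FeSO4·(NH4)2SO4·6H2O = 0.0107 × 392.14 g/mol = 4.21 g
% FeSO4·(NH4)2SO4·6H2O = 4.21 / 7.29 × 100 = 57.7 %

57.7 %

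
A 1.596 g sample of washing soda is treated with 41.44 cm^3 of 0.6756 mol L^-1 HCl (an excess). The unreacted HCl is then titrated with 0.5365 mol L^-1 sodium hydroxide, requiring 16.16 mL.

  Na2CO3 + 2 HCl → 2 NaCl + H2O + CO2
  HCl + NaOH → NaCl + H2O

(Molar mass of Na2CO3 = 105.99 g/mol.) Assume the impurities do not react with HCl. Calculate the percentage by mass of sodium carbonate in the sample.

64.18 %

n(HCl) added = 0.04144 × 0.6756 = 0.02800 mol
n(NaOH) used in back-titration = 0.01616 × 0.5365 = 8.670 × 10^-3 mol
n(HCl) left over = 8.670 × 10^-3 mol (1:1 ratio)
n(HCl) consumed by analyte = 0.02800 − 8.670 × 10^-3 = 0.01933 mol
From the 1:2 ratio, n(Na2CO3) = 1/2 × 0.01933 = 9.664 × 10^-3 mol
mass of Na2CO3 = 9.664 × 10^-3 × 105.99 = 1.024 g
% Na2CO3 = 1.024 / 1.596 × 100 = 64.18 %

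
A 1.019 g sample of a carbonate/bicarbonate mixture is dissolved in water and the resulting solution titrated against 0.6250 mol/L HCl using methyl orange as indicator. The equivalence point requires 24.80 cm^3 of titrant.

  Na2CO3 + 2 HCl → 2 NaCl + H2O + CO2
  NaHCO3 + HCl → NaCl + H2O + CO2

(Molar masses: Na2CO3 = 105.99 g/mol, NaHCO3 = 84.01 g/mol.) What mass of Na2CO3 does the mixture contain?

n(HCl) = 0.02480 × 0.6250 = 0.01550 mol
Let x = n(Na2CO3), y = n(NaHCO3).
Titrant: 2x + 1y = 0.01550;  mass: 105.99x + 84.01y = 1.019
Solving, x = 4.565 × 10^-3 mol, y = 6.370 × 10^-3 mol
mass of Na2CO3 = 4.565 × 10^-3 × 105.99 = 0.4838 g

0.4838 g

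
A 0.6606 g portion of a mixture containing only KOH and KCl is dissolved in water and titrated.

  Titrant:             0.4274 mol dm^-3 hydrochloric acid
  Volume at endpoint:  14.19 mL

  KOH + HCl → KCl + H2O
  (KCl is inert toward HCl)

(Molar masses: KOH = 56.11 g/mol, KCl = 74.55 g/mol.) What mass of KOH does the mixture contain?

n(HCl) = 0.01419 × 0.4274 = 6.065 × 10^-3 mol
Let x = n(KOH), y = n(KCl).
Titrant: 1x = 6.065 × 10^-3;  mass: 56.11x + 74.55y = 0.6606
Solving, x = 6.065 × 10^-3 mol, y = 4.296 × 10^-3 mol
mass of KOH = 6.065 × 10^-3 × 56.11 = 0.3403 g

0.3403 g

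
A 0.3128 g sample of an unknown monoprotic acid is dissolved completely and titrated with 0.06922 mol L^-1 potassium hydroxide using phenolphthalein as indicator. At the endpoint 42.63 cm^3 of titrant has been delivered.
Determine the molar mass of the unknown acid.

n(KOH) = 0.04263 L × 0.06922 mol/L = 2.951 × 10^-3 mol
n(HA) = 2.951 × 10^-3 mol (1:1 ratio)
M = m / n = 0.3128 g / 2.951 × 10^-3 mol = 106.0 g/mol

106.0 g/mol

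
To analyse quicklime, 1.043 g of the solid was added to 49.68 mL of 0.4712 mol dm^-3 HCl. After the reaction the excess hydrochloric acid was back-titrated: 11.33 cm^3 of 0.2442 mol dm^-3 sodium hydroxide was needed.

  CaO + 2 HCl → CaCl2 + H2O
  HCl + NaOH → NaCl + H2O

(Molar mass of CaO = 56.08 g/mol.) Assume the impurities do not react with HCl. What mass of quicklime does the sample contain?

0.5788 g

n(HCl) added = 0.04968 × 0.4712 = 0.02341 mol
n(NaOH) used in back-titration = 0.01133 × 0.2442 = 2.767 × 10^-3 mol
n(HCl) left over = 2.767 × 10^-3 mol (1:1 ratio)
n(HCl) consumed by analyte = 0.02341 − 2.767 × 10^-3 = 0.02064 mol
From the 1:2 ratio, n(CaO) = 1/2 × 0.02064 = 0.01032 mol
mass of CaO = 0.01032 × 56.08 = 0.5788 g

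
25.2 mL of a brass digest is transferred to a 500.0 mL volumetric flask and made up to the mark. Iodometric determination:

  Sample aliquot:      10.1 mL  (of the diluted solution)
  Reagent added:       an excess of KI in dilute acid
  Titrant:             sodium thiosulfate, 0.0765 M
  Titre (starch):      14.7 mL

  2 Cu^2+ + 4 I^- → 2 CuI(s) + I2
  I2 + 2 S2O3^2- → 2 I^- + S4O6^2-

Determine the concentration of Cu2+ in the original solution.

n(S2O3^2-) = 0.0147 × 0.0765 = 1.12 × 10^-3 mol
n(I2) = n(S2O3^2-)/2 = 5.62 × 10^-4 mol
From the 2:1 ratio, n(Cu2+) in the aliquot = 2/1 × 5.62 × 10^-4 = 1.12 × 10^-3 mol
[Cu2+]_dilute = 1.12 × 10^-3 / 0.0101 = 0.111 mol/L
[Cu2+]_original = 0.111 × 500.0/25.2 = 2.21 mol/L

2.21 M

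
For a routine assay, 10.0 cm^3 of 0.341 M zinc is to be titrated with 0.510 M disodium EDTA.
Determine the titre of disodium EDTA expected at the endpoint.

6.69 mL

Zn^2+ + EDTA^4- → [Zn(EDTA)]^2-
n(Zn2+) = 0.0100 L × 0.341 mol/L = 3.41 × 10^-3 mol
n(EDTA) = 3.41 × 10^-3 mol (1:1 stoichiometry)
V(EDTA) = 3.41 × 10^-3 mol / 0.510 mol/L = 0.00669 L = 6.69 mL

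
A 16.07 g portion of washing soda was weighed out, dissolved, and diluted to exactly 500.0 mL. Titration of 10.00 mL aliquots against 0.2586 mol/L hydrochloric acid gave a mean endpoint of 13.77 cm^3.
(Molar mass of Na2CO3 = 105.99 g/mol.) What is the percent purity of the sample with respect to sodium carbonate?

Na2CO3 + 2 HCl → 2 NaCl + H2O + CO2
n(HCl) per titration = 0.01377 × 0.2586 = 3.561 × 10^-3 mol
From the 1:2 ratio, n(Na2CO3) in each aliquot = 1/2 × 3.561 × 10^-3 = 1.780 × 10^-3 mol
n(Na2CO3) in the whole flask = 1.780 × 10^-3 × 500.0/10.00 = 0.08902 mol
mass of Na2CO3 = 0.08902 × 105.99 = 9.436 g
% Na2CO3 = 9.436 / 16.07 × 100 = 58.72 %

58.72 %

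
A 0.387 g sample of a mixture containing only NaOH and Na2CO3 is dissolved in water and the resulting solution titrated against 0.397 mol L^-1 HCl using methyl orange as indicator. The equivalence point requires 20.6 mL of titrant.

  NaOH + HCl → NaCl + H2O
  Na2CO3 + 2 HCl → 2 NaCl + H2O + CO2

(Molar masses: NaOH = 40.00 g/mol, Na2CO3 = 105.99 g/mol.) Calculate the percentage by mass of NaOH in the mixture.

n(HCl) = 0.0206 × 0.397 = 8.18 × 10^-3 mol
Let x = n(NaOH), y = n(Na2CO3).
Titrant: 1x + 2y = 8.18 × 10^-3;  mass: 40.00x + 105.99y = 0.387
Solving, x = 3.57 × 10^-3 mol, y = 2.30 × 10^-3 mol
mass of NaOH = 3.57 × 10^-3 × 40.00 = 0.143 g
% NaOH = 0.143 / 0.387 × 100 = 36.9 %

36.9 %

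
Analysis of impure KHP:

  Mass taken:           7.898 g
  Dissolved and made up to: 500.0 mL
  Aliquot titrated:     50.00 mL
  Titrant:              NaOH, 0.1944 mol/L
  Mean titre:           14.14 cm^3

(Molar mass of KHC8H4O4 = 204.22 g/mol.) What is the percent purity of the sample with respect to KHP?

71.08 %

KHC8H4O4 + NaOH → KNaC8H4O4 + H2O
n(NaOH) per titration = 0.01414 × 0.1944 = 2.749 × 10^-3 mol
n(KHC8H4O4) in each aliquot = 2.749 × 10^-3 mol (1:1 ratio)
n(KHC8H4O4) in the whole flask = 2.749 × 10^-3 × 500.0/50.00 = 0.02749 mol
mass of KHC8H4O4 = 0.02749 × 204.22 = 5.614 g
% KHC8H4O4 = 5.614 / 7.898 × 100 = 71.08 %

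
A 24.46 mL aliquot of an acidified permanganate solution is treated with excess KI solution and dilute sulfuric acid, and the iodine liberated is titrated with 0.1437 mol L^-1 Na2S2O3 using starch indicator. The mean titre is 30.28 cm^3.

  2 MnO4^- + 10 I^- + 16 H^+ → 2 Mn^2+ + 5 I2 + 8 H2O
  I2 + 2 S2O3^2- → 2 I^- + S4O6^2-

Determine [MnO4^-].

n(S2O3^2-) = 0.03028 × 0.1437 = 4.351 × 10^-3 mol
n(I2) = n(S2O3^2-)/2 = 2.176 × 10^-3 mol
From the 2:5 ratio, n(MnO4^-) in the aliquot = 2/5 × 2.176 × 10^-3 = 8.702 × 10^-4 mol
[MnO4^-] = 8.702 × 10^-4 / 0.02446 = 0.03558 mol/L

0.03558 mol/L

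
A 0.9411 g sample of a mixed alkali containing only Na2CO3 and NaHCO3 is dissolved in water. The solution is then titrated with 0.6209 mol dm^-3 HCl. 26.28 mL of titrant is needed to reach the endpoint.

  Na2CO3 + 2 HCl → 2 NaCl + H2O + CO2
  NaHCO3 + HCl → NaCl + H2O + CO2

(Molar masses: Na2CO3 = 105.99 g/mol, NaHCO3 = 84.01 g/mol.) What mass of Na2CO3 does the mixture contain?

0.7342 g

n(HCl) = 0.02628 × 0.6209 = 0.01632 mol
Let x = n(Na2CO3), y = n(NaHCO3).
Titrant: 2x + 1y = 0.01632;  mass: 105.99x + 84.01y = 0.9411
Solving, x = 6.927 × 10^-3 mol, y = 2.462 × 10^-3 mol
mass of Na2CO3 = 6.927 × 10^-3 × 105.99 = 0.7342 g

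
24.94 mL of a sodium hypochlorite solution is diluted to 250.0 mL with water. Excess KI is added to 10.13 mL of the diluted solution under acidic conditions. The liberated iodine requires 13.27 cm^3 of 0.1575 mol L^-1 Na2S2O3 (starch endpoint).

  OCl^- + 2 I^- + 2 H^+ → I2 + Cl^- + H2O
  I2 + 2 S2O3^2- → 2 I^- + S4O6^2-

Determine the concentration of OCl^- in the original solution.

n(S2O3^2-) = 0.01327 × 0.1575 = 2.090 × 10^-3 mol
n(I2) = n(S2O3^2-)/2 = 1.045 × 10^-3 mol
n(OCl^-) in the aliquot = 1.045 × 10^-3 mol (1:1 ratio)
[OCl^-]_dilute = 1.045 × 10^-3 / 0.01013 = 0.1032 mol/L
[OCl^-]_original = 0.1032 × 250.0/24.94 = 1.034 mol/L

1.034 mol/L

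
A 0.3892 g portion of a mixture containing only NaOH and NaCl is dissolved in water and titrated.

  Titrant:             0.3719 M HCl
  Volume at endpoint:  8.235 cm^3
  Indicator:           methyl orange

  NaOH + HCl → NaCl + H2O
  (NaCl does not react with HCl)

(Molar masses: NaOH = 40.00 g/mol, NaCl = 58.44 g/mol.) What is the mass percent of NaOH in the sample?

31.48 %

n(HCl) = 0.008235 × 0.3719 = 3.063 × 10^-3 mol
Let x = n(NaOH), y = n(NaCl).
Titrant: 1x = 3.063 × 10^-3;  mass: 40.00x + 58.44y = 0.3892
Solving, x = 3.063 × 10^-3 mol, y = 4.564 × 10^-3 mol
mass of NaOH = 3.063 × 10^-3 × 40.00 = 0.1225 g
% NaOH = 0.1225 / 0.3892 × 100 = 31.48 %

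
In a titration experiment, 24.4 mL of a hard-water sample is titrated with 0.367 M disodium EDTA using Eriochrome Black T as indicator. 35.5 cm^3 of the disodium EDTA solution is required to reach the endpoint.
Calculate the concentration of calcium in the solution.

0.534 M

Ca^2+ + EDTA^4- → [Ca(EDTA)]^2-
n(EDTA) = 0.0355 L × 0.367 mol/L = 0.0130 mol
n(Ca2+) = 0.0130 mol (1:1 mole ratio)
[Ca2+] = 0.0130 mol / 0.0244 L = 0.534 mol/L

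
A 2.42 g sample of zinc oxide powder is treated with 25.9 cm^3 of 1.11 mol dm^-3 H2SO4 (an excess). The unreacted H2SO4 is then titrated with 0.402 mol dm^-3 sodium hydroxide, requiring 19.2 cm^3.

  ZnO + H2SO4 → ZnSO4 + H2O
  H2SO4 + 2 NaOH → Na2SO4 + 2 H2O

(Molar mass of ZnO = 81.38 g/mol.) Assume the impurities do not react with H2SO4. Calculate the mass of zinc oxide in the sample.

2.03 g

n(H2SO4) added = 0.0259 × 1.11 = 0.0287 mol
n(NaOH) used in back-titration = 0.0192 × 0.402 = 7.72 × 10^-3 mol
From the 1:2 ratio, n(H2SO4) left over = 1/2 × 7.72 × 10^-3 = 3.86 × 10^-3 mol
n(H2SO4) consumed by analyte = 0.0287 − 3.86 × 10^-3 = 0.0249 mol
n(ZnO) = 0.0249 mol (1:1 ratio)
mass of ZnO = 0.0249 × 81.38 = 2.03 g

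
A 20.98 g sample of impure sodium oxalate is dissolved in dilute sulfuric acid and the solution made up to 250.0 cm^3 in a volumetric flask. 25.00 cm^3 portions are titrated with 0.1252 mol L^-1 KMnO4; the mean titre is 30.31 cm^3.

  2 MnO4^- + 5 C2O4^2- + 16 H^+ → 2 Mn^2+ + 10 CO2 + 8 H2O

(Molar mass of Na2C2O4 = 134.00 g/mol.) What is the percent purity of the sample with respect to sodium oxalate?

n(KMnO4) per titration = 0.03031 × 0.1252 = 3.795 × 10^-3 mol
From the 5:2 ratio, n(Na2C2O4) in each aliquot = 5/2 × 3.795 × 10^-3 = 9.487 × 10^-3 mol
n(Na2C2O4) in the whole flask = 9.487 × 10^-3 × 250.0/25.00 = 0.09487 mol
mass of Na2C2O4 = 0.09487 × 134.00 = 12.71 g
% Na2C2O4 = 12.71 / 20.98 × 100 = 60.59 %

60.59 %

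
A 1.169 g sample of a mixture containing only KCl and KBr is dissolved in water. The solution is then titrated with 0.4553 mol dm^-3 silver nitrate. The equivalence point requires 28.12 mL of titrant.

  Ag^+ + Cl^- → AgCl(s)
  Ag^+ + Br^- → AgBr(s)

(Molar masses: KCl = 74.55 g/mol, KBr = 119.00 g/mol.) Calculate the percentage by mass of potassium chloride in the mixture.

n(AgNO3) = 0.02812 × 0.4553 = 0.01280 mol
Let x = n(KCl), y = n(KBr).
Titrant: 1x + 1y = 0.01280;  mass: 74.55x + 119.00y = 1.169
Solving, x = 7.977 × 10^-3 mol, y = 4.826 × 10^-3 mol
mass of KCl = 7.977 × 10^-3 × 74.55 = 0.5947 g
% KCl = 0.5947 / 1.169 × 100 = 50.87 %

50.87 %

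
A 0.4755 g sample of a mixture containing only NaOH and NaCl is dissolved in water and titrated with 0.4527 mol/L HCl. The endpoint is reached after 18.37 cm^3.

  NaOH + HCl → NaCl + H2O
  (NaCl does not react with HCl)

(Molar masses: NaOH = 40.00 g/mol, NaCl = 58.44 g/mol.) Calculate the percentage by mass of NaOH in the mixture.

n(HCl) = 0.01837 × 0.4527 = 8.316 × 10^-3 mol
Let x = n(NaOH), y = n(NaCl).
Titrant: 1x = 8.316 × 10^-3;  mass: 40.00x + 58.44y = 0.4755
Solving, x = 8.316 × 10^-3 mol, y = 2.444 × 10^-3 mol
mass of NaOH = 8.316 × 10^-3 × 40.00 = 0.3326 g
% NaOH = 0.3326 / 0.4755 × 100 = 69.96 %

69.96 %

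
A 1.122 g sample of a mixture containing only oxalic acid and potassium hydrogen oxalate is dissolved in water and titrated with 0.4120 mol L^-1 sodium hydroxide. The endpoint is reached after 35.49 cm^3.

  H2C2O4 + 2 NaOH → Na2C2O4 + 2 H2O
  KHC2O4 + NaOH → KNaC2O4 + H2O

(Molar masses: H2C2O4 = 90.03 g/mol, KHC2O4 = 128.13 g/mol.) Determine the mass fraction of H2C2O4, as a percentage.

36.28 %

n(NaOH) = 0.03549 × 0.4120 = 0.01462 mol
Let x = n(H2C2O4), y = n(KHC2O4).
Titrant: 2x + 1y = 0.01462;  mass: 90.03x + 128.13y = 1.122
Solving, x = 4.521 × 10^-3 mol, y = 5.580 × 10^-3 mol
mass of H2C2O4 = 4.521 × 10^-3 × 90.03 = 0.4070 g
% H2C2O4 = 0.4070 / 1.122 × 100 = 36.28 %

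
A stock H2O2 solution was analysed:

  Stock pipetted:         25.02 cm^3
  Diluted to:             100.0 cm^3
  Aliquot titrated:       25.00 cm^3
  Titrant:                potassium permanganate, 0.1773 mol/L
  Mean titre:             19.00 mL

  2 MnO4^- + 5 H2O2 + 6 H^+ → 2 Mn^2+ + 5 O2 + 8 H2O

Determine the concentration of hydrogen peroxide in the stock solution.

1.346 mol/L

n(KMnO4) = 0.01900 × 0.1773 = 3.369 × 10^-3 mol
From the 5:2 ratio, n(H2O2) in the aliquot = 5/2 × 3.369 × 10^-3 = 8.422 × 10^-3 mol
[H2O2]_dilute = 8.422 × 10^-3 / 0.02500 = 0.3369 mol/L
Dilution factor = 100.0 / 25.02 = 3.997
[H2O2]_stock = 0.3369 × 3.997 = 1.346 mol/L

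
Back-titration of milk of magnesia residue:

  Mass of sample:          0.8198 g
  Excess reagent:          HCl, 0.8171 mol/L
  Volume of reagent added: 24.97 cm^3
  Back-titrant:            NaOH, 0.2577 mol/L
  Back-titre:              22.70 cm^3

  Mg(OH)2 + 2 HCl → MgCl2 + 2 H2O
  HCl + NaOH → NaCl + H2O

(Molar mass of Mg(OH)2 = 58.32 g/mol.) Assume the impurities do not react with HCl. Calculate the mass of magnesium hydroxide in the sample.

0.4244 g

n(HCl) added = 0.02497 × 0.8171 = 0.02040 mol
n(NaOH) used in back-titration = 0.02270 × 0.2577 = 5.850 × 10^-3 mol
n(HCl) left over = 5.850 × 10^-3 mol (1:1 ratio)
n(HCl) consumed by analyte = 0.02040 − 5.850 × 10^-3 = 0.01455 mol
From the 1:2 ratio, n(Mg(OH)2) = 1/2 × 0.01455 = 7.277 × 10^-3 mol
mass of Mg(OH)2 = 7.277 × 10^-3 × 58.32 = 0.4244 g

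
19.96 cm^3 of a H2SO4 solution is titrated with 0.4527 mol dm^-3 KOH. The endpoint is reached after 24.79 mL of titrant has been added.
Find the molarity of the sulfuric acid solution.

H2SO4 + 2 KOH → K2SO4 + 2 H2O
n(KOH) = 0.02479 L × 0.4527 mol/L = 0.01122 mol
From the 1:2 mole ratio, n(H2SO4) = 1/2 × 0.01122 = 5.611 × 10^-3 mol
[H2SO4] = 5.611 × 10^-3 mol / 0.01996 L = 0.2811 mol/L

0.2811 mol/L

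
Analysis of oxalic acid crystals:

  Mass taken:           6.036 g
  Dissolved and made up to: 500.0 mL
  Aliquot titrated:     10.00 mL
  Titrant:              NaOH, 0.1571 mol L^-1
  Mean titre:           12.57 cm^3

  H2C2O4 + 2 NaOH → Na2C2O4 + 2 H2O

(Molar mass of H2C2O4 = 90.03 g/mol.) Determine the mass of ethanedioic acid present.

n(NaOH) per titration = 0.01257 × 0.1571 = 1.975 × 10^-3 mol
From the 1:2 ratio, n(H2C2O4) in each aliquot = 1/2 × 1.975 × 10^-3 = 9.874 × 10^-4 mol
n(H2C2O4) in the whole flask = 9.874 × 10^-4 × 500.0/10.00 = 0.04937 mol
mass of H2C2O4 = 0.04937 × 90.03 = 4.445 g

4.445 g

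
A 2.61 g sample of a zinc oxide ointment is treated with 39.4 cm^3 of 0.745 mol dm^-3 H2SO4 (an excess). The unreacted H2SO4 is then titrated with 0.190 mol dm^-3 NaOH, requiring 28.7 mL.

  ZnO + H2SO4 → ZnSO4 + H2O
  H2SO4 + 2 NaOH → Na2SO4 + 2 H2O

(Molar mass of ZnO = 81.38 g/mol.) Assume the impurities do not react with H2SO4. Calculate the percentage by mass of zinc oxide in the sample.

83.0 %

n(H2SO4) added = 0.0394 × 0.745 = 0.0294 mol
n(NaOH) used in back-titration = 0.0287 × 0.190 = 5.45 × 10^-3 mol
From the 1:2 ratio, n(H2SO4) left over = 1/2 × 5.45 × 10^-3 = 2.73 × 10^-3 mol
n(H2SO4) consumed by analyte = 0.0294 − 2.73 × 10^-3 = 0.0266 mol
n(ZnO) = 0.0266 mol (1:1 ratio)
mass of ZnO = 0.0266 × 81.38 = 2.17 g
% ZnO = 2.17 / 2.61 × 100 = 83.0 %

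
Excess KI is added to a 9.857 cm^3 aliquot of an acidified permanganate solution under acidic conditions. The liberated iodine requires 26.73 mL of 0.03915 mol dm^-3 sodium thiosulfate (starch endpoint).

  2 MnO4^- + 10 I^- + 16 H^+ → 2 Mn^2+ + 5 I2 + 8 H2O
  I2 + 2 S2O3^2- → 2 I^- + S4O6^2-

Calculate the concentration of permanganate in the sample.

0.02123 mol/L

n(S2O3^2-) = 0.02673 × 0.03915 = 1.046 × 10^-3 mol
n(I2) = n(S2O3^2-)/2 = 5.232 × 10^-4 mol
From the 2:5 ratio, n(MnO4^-) in the aliquot = 2/5 × 5.232 × 10^-4 = 2.093 × 10^-4 mol
[MnO4^-] = 2.093 × 10^-4 / 0.009857 = 0.02123 mol/L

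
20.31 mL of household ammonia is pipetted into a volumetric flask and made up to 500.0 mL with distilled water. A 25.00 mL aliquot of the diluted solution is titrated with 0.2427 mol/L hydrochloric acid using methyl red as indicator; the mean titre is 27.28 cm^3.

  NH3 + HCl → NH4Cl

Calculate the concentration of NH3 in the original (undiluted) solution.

n(HCl) = 0.02728 × 0.2427 = 6.621 × 10^-3 mol
n(NH3) in the aliquot = 6.621 × 10^-3 mol (1:1 ratio)
[NH3]_dilute = 6.621 × 10^-3 / 0.02500 = 0.2648 mol/L
Dilution factor = 500.0 / 20.31 = 24.62
[NH3]_stock = 0.2648 × 24.62 = 6.520 mol/L

6.520 mol/L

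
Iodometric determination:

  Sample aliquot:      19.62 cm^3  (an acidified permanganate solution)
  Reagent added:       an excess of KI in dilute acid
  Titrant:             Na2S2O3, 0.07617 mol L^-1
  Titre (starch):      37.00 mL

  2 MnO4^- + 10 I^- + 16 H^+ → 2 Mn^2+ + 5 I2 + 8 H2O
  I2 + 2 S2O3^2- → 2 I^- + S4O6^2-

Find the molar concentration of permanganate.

n(S2O3^2-) = 0.03700 × 0.07617 = 2.818 × 10^-3 mol
n(I2) = n(S2O3^2-)/2 = 1.409 × 10^-3 mol
From the 2:5 ratio, n(MnO4^-) in the aliquot = 2/5 × 1.409 × 10^-3 = 5.637 × 10^-4 mol
[MnO4^-] = 5.637 × 10^-4 / 0.01962 = 0.02873 mol/L

0.02873 mol/L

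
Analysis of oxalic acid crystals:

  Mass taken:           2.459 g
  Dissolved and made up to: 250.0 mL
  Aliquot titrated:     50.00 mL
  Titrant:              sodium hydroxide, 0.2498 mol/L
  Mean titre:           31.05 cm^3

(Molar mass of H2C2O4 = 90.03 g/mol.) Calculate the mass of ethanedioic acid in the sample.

1.746 g

H2C2O4 + 2 NaOH → Na2C2O4 + 2 H2O
n(NaOH) per titration = 0.03105 × 0.2498 = 7.756 × 10^-3 mol
From the 1:2 ratio, n(H2C2O4) in each aliquot = 1/2 × 7.756 × 10^-3 = 3.878 × 10^-3 mol
n(H2C2O4) in the whole flask = 3.878 × 10^-3 × 250.0/50.00 = 0.01939 mol
mass of H2C2O4 = 0.01939 × 90.03 = 1.746 g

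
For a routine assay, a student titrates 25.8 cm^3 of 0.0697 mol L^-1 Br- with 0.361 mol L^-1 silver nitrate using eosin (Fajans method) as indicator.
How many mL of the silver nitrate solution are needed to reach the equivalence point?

Ag^+ + Br^- → AgBr(s)
n(Br-) = 0.0258 L × 0.0697 mol/L = 1.80 × 10^-3 mol
n(AgNO3) = 1.80 × 10^-3 mol (1:1 stoichiometry)
V(AgNO3) = 1.80 × 10^-3 mol / 0.361 mol/L = 0.00498 L = 4.98 mL

4.98 mL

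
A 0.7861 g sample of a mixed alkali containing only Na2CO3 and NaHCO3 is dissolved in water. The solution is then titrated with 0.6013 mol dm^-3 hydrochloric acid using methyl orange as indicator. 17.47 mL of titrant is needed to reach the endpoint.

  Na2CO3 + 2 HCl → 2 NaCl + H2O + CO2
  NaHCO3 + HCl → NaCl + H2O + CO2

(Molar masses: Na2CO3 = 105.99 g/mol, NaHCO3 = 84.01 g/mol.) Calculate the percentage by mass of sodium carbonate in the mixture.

20.95 %

n(HCl) = 0.01747 × 0.6013 = 0.01050 mol
Let x = n(Na2CO3), y = n(NaHCO3).
Titrant: 2x + 1y = 0.01050;  mass: 105.99x + 84.01y = 0.7861
Solving, x = 1.554 × 10^-3 mol, y = 7.397 × 10^-3 mol
mass of Na2CO3 = 1.554 × 10^-3 × 105.99 = 0.1647 g
% Na2CO3 = 0.1647 / 0.7861 × 100 = 20.95 %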